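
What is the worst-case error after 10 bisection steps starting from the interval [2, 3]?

Bisection error bound: |error| ≤ (b-a)/2^n
|error| ≤ (3 - 2)/2^10 = 1/2^10
|error| ≤ 0.0009765625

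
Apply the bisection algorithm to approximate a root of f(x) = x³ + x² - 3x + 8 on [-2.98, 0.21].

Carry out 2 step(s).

f(x) = x³ + x² - 3x + 8
Initial interval: [-2.98, 0.21]

Iteration 1:
  c_1 = (-2.980000 + 0.210000)/2 = -1.385000
  f(c_1) = f(-1.385000) = 11.416483
  f(a) × f(c) < 0, new interval: [-2.980000, -1.385000]
Iteration 2:
  c_2 = (-2.980000 + (-1.385000))/2 = -2.182500
  f(c_2) = f(-2.182500) = 8.914890
  f(a) × f(c) < 0, new interval: [-2.980000, -2.182500]

After 2 iteration(s), the approximation is c_2 = -2.182500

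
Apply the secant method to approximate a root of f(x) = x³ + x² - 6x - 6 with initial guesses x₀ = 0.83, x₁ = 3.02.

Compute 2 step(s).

f(x) = x³ + x² - 6x - 6
x₀ = 0.83, x₁ = 3.02

Secant formula: x_{n+1} = x_n - f(x_n)(x_n - x_{n-1})/(f(x_n) - f(x_{n-1}))

Iteration 1:
  f(0.830000) = -9.719313
  f(3.020000) = 12.544008
  x_2 = 3.020000 - 12.544008×(3.020000 - 0.830000)/(12.544008 - (-9.719313))
       = 1.786070
Iteration 2:
  f(3.020000) = 12.544008
  f(1.786070) = -7.828728
  x_3 = 1.786070 - (-7.828728)×(1.786070 - 3.020000)/(-7.828728 - 12.544008)
       = 2.260238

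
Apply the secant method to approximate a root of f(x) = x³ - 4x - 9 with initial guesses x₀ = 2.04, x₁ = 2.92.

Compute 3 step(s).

f(x) = x³ - 4x - 9
x₀ = 2.04, x₁ = 2.92

Secant formula: x_{n+1} = x_n - f(x_n)(x_n - x_{n-1})/(f(x_n) - f(x_{n-1}))

Iteration 1:
  f(2.040000) = -8.670336
  f(2.920000) = 4.217088
  x_2 = 2.920000 - 4.217088×(2.920000 - 2.040000)/(4.217088 - (-8.670336))
       = 2.632042
Iteration 2:
  f(2.920000) = 4.217088
  f(2.632042) = -1.294316
  x_3 = 2.632042 - (-1.294316)×(2.632042 - 2.920000)/(-1.294316 - 4.217088)
       = 2.699667
Iteration 3:
  f(2.632042) = -1.294316
  f(2.699667) = -0.122951
  x_4 = 2.699667 - (-0.122951)×(2.699667 - 2.632042)/(-0.122951 - (-1.294316))
       = 2.706765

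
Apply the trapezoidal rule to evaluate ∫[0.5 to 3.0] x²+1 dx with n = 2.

f(x) = x²+1
a = 0.5, b = 3.0, n = 2
h = (b - a)/n = 1.250000

Trapezoidal rule: (h/2)[f(x₀) + 2f(x₁) + 2f(x₂) + ... + f(xₙ)]

x_0 = 0.5000, f(x_0) = 1.250000, coefficient = 1
x_1 = 1.7500, f(x_1) = 4.062500, coefficient = 2
x_2 = 3.0000, f(x_2) = 10.000000, coefficient = 1

I ≈ (1.250000/2) × 19.375000 = 12.109375
Exact value: 11.458333
Error: 0.651042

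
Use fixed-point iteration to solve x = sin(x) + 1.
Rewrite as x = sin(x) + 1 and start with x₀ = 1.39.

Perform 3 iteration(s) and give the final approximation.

Equation: x = sin(x) + 1
Fixed-point form: x = sin(x) + 1
x₀ = 1.39

x_1 = g(1.390000) = 1.983701
x_2 = g(1.983701) = 1.915959
x_3 = g(1.915959) = 1.941020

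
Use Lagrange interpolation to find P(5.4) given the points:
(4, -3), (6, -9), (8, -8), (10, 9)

Lagrange interpolation formula:
P(x) = Σ yᵢ × Lᵢ(x)
where Lᵢ(x) = Π_{j≠i} (x - xⱼ)/(xᵢ - xⱼ)

L_0(5.4) = (5.4 - 6)/(4 - 6) × (5.4 - 8)/(4 - 8) × (5.4 - 10)/(4 - 10) = 0.149500
L_1(5.4) = (5.4 - 4)/(6 - 4) × (5.4 - 8)/(6 - 8) × (5.4 - 10)/(6 - 10) = 1.046500
L_2(5.4) = (5.4 - 4)/(8 - 4) × (5.4 - 6)/(8 - 6) × (5.4 - 10)/(8 - 10) = -0.241500
L_3(5.4) = (5.4 - 4)/(10 - 4) × (5.4 - 6)/(10 - 6) × (5.4 - 8)/(10 - 8) = 0.045500

P(5.4) = (-3)×L_0(5.4) + (-9)×L_1(5.4) + (-8)×L_2(5.4) + 9×L_3(5.4)
P(5.4) = -7.525500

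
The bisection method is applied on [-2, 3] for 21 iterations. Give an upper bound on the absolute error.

Bisection error bound: |error| ≤ (b-a)/2^n
|error| ≤ (3 - (-2))/2^21 = 5/2^21
|error| ≤ 0.0000023842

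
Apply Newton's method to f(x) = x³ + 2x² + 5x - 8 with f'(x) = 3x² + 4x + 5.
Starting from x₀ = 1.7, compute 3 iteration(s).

f(x) = x³ + 2x² + 5x - 8
f'(x) = 3x² + 4x + 5
x₀ = 1.7

Newton-Raphson formula: x_{n+1} = x_n - f(x_n)/f'(x_n)

Iteration 1:
  f(1.700000) = 11.193000
  f'(1.700000) = 20.470000
  x_1 = 1.700000 - 11.193000/20.470000 = 1.153200
Iteration 2:
  f(1.153200) = 1.959344
  f'(1.153200) = 13.602409
  x_2 = 1.153200 - 1.959344/13.602409 = 1.009156
Iteration 3:
  f(1.009156) = 0.110291
  f'(1.009156) = 12.091810
  x_3 = 1.009156 - 0.110291/12.091810 = 1.000035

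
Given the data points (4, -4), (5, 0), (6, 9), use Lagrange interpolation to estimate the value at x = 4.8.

Lagrange interpolation formula:
P(x) = Σ yᵢ × Lᵢ(x)
where Lᵢ(x) = Π_{j≠i} (x - xⱼ)/(xᵢ - xⱼ)

L_0(4.8) = (4.8 - 5)/(4 - 5) × (4.8 - 6)/(4 - 6) = 0.120000
L_1(4.8) = (4.8 - 4)/(5 - 4) × (4.8 - 6)/(5 - 6) = 0.960000
L_2(4.8) = (4.8 - 4)/(6 - 4) × (4.8 - 5)/(6 - 5) = -0.080000

P(4.8) = (-4)×L_0(4.8) + 0×L_1(4.8) + 9×L_2(4.8)
P(4.8) = -1.200000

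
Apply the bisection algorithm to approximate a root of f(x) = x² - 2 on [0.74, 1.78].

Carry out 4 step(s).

f(x) = x² - 2
Initial interval: [0.74, 1.78]

Iteration 1:
  c_1 = (0.740000 + 1.780000)/2 = 1.260000
  f(c_1) = f(1.260000) = -0.412400
  f(a) × f(c) ≥ 0, new interval: [1.260000, 1.780000]
Iteration 2:
  c_2 = (1.260000 + 1.780000)/2 = 1.520000
  f(c_2) = f(1.520000) = 0.310400
  f(a) × f(c) < 0, new interval: [1.260000, 1.520000]
Iteration 3:
  c_3 = (1.260000 + 1.520000)/2 = 1.390000
  f(c_3) = f(1.390000) = -0.067900
  f(a) × f(c) ≥ 0, new interval: [1.390000, 1.520000]
Iteration 4:
  c_4 = (1.390000 + 1.520000)/2 = 1.455000
  f(c_4) = f(1.455000) = 0.117025
  f(a) × f(c) < 0, new interval: [1.390000, 1.455000]

After 4 iteration(s), the approximation is c_4 = 1.455000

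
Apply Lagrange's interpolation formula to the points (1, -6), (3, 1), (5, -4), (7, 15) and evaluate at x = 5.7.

Lagrange interpolation formula:
P(x) = Σ yᵢ × Lᵢ(x)
where Lᵢ(x) = Π_{j≠i} (x - xⱼ)/(xᵢ - xⱼ)

L_0(5.7) = (5.7 - 3)/(1 - 3) × (5.7 - 5)/(1 - 5) × (5.7 - 7)/(1 - 7) = 0.051188
L_1(5.7) = (5.7 - 1)/(3 - 1) × (5.7 - 5)/(3 - 5) × (5.7 - 7)/(3 - 7) = -0.267313
L_2(5.7) = (5.7 - 1)/(5 - 1) × (5.7 - 3)/(5 - 3) × (5.7 - 7)/(5 - 7) = 1.031062
L_3(5.7) = (5.7 - 1)/(7 - 1) × (5.7 - 3)/(7 - 3) × (5.7 - 5)/(7 - 5) = 0.185063

P(5.7) = (-6)×L_0(5.7) + 1×L_1(5.7) + (-4)×L_2(5.7) + 15×L_3(5.7)
P(5.7) = -1.922750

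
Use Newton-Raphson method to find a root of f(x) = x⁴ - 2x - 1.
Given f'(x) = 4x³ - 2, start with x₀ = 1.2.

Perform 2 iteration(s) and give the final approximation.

f(x) = x⁴ - 2x - 1
f'(x) = 4x³ - 2
x₀ = 1.2

Newton-Raphson formula: x_{n+1} = x_n - f(x_n)/f'(x_n)

Iteration 1:
  f(1.200000) = -1.326400
  f'(1.200000) = 4.912000
  x_1 = 1.200000 - (-1.326400)/4.912000 = 1.470033
Iteration 2:
  f(1.470033) = 0.729838
  f'(1.470033) = 10.706937
  x_2 = 1.470033 - 0.729838/10.706937 = 1.401868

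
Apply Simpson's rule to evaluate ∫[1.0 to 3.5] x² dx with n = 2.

f(x) = x²
a = 1.0, b = 3.5, n = 2
h = (b - a)/n = 1.250000

Simpson's rule: (h/3)[f(x₀) + 4f(x₁) + 2f(x₂) + ... + f(xₙ)]

x_0 = 1.0000, f(x_0) = 1.000000, coefficient = 1
x_1 = 2.2500, f(x_1) = 5.062500, coefficient = 4
x_2 = 3.5000, f(x_2) = 12.250000, coefficient = 1

I ≈ (1.250000/3) × 33.500000 = 13.958333
Exact value: 13.958333
Error: 0.000000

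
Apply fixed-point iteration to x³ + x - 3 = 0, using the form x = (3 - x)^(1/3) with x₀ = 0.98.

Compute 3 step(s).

Equation: x³ + x - 3 = 0
Fixed-point form: x = (3 - x)^(1/3)
x₀ = 0.98

x_1 = g(0.980000) = 1.264107
x_2 = g(1.264107) = 1.201824
x_3 = g(1.201824) = 1.216029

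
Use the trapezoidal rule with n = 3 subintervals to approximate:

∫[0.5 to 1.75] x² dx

f(x) = x²
a = 0.5, b = 1.75, n = 3
h = (b - a)/n = 0.416667

Trapezoidal rule: (h/2)[f(x₀) + 2f(x₁) + 2f(x₂) + ... + f(xₙ)]

x_0 = 0.5000, f(x_0) = 0.250000, coefficient = 1
x_1 = 0.9167, f(x_1) = 0.840278, coefficient = 2
x_2 = 1.3333, f(x_2) = 1.777778, coefficient = 2
x_3 = 1.7500, f(x_3) = 3.062500, coefficient = 1

I ≈ (0.416667/2) × 8.548611 = 1.780961
Exact value: 1.744792
Error: 0.036169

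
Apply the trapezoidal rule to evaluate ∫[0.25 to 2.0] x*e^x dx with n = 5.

f(x) = x*e^x
a = 0.25, b = 2.0, n = 5
h = (b - a)/n = 0.350000

Trapezoidal rule: (h/2)[f(x₀) + 2f(x₁) + 2f(x₂) + ... + f(xₙ)]

x_0 = 0.2500, f(x_0) = 0.321006, coefficient = 1
x_1 = 0.6000, f(x_1) = 1.093271, coefficient = 2
x_2 = 0.9500, f(x_2) = 2.456424, coefficient = 2
x_3 = 1.3000, f(x_3) = 4.770086, coefficient = 2
x_4 = 1.6500, f(x_4) = 8.591517, coefficient = 2
x_5 = 2.0000, f(x_5) = 14.778112, coefficient = 1

I ≈ (0.350000/2) × 48.921714 = 8.561300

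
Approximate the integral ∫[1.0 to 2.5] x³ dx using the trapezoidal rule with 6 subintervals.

f(x) = x³
a = 1.0, b = 2.5, n = 6
h = (b - a)/n = 0.250000

Trapezoidal rule: (h/2)[f(x₀) + 2f(x₁) + 2f(x₂) + ... + f(xₙ)]

x_0 = 1.0000, f(x_0) = 1.000000, coefficient = 1
x_1 = 1.2500, f(x_1) = 1.953125, coefficient = 2
x_2 = 1.5000, f(x_2) = 3.375000, coefficient = 2
x_3 = 1.7500, f(x_3) = 5.359375, coefficient = 2
x_4 = 2.0000, f(x_4) = 8.000000, coefficient = 2
x_5 = 2.2500, f(x_5) = 11.390625, coefficient = 2
x_6 = 2.5000, f(x_6) = 15.625000, coefficient = 1

I ≈ (0.250000/2) × 76.781250 = 9.597656
Exact value: 9.515625
Error: 0.082031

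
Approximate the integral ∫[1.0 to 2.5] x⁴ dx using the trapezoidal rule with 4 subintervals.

f(x) = x⁴
a = 1.0, b = 2.5, n = 4
h = (b - a)/n = 0.375000

Trapezoidal rule: (h/2)[f(x₀) + 2f(x₁) + 2f(x₂) + ... + f(xₙ)]

x_0 = 1.0000, f(x_0) = 1.000000, coefficient = 1
x_1 = 1.3750, f(x_1) = 3.574463, coefficient = 2
x_2 = 1.7500, f(x_2) = 9.378906, coefficient = 2
x_3 = 2.1250, f(x_3) = 20.390869, coefficient = 2
x_4 = 2.5000, f(x_4) = 39.062500, coefficient = 1

I ≈ (0.375000/2) × 106.750977 = 20.015808
Exact value: 19.331250
Error: 0.684558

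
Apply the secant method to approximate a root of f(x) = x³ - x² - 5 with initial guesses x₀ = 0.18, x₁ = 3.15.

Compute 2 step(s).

f(x) = x³ - x² - 5
x₀ = 0.18, x₁ = 3.15

Secant formula: x_{n+1} = x_n - f(x_n)(x_n - x_{n-1})/(f(x_n) - f(x_{n-1}))

Iteration 1:
  f(0.180000) = -5.026568
  f(3.150000) = 16.333375
  x_2 = 3.150000 - 16.333375×(3.150000 - 0.180000)/(16.333375 - (-5.026568))
       = 0.878921
Iteration 2:
  f(3.150000) = 16.333375
  f(0.878921) = -5.093534
  x_3 = 0.878921 - (-5.093534)×(0.878921 - 3.150000)/(-5.093534 - 16.333375)
       = 1.418794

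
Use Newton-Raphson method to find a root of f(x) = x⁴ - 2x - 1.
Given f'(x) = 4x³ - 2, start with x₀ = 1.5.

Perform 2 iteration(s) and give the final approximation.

f(x) = x⁴ - 2x - 1
f'(x) = 4x³ - 2
x₀ = 1.5

Newton-Raphson formula: x_{n+1} = x_n - f(x_n)/f'(x_n)

Iteration 1:
  f(1.500000) = 1.062500
  f'(1.500000) = 11.500000
  x_1 = 1.500000 - 1.062500/11.500000 = 1.407609
Iteration 2:
  f(1.407609) = 0.110579
  f'(1.407609) = 9.155931
  x_2 = 1.407609 - 0.110579/9.155931 = 1.395531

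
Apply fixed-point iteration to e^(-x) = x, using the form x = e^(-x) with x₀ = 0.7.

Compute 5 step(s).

Equation: e^(-x) = x
Fixed-point form: x = e^(-x)
x₀ = 0.7

x_1 = g(0.700000) = 0.496585
x_2 = g(0.496585) = 0.608605
x_3 = g(0.608605) = 0.544109
x_4 = g(0.544109) = 0.580359
x_5 = g(0.580359) = 0.559698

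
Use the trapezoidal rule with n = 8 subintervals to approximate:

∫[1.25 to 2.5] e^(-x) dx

f(x) = e^(-x)
a = 1.25, b = 2.5, n = 8
h = (b - a)/n = 0.156250

Trapezoidal rule: (h/2)[f(x₀) + 2f(x₁) + 2f(x₂) + ... + f(xₙ)]

x_0 = 1.2500, f(x_0) = 0.286505, coefficient = 1
x_1 = 1.4062, f(x_1) = 0.245061, coefficient = 2
x_2 = 1.5625, f(x_2) = 0.209611, coefficient = 2
x_3 = 1.7188, f(x_3) = 0.179290, coefficient = 2
x_4 = 1.8750, f(x_4) = 0.153355, coefficient = 2
x_5 = 2.0312, f(x_5) = 0.131171, coefficient = 2
x_6 = 2.1875, f(x_6) = 0.112197, coefficient = 2
x_7 = 2.3438, f(x_7) = 0.095967, coefficient = 2
x_8 = 2.5000, f(x_8) = 0.082085, coefficient = 1

I ≈ (0.156250/2) × 2.621895 = 0.204836
Exact value: 0.204420
Error: 0.000416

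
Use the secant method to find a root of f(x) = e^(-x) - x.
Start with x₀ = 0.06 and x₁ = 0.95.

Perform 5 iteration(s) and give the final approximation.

f(x) = e^(-x) - x
x₀ = 0.06, x₁ = 0.95

Secant formula: x_{n+1} = x_n - f(x_n)(x_n - x_{n-1})/(f(x_n) - f(x_{n-1}))

Iteration 1:
  f(0.060000) = 0.881765
  f(0.950000) = -0.563259
  x_2 = 0.950000 - (-0.563259)×(0.950000 - 0.060000)/(-0.563259 - 0.881765)
       = 0.603085
Iteration 2:
  f(0.950000) = -0.563259
  f(0.603085) = -0.055964
  x_3 = 0.603085 - (-0.055964)×(0.603085 - 0.950000)/(-0.055964 - (-0.563259))
       = 0.564814
Iteration 3:
  f(0.603085) = -0.055964
  f(0.564814) = 0.003652
  x_4 = 0.564814 - 0.003652×(0.564814 - 0.603085)/(0.003652 - (-0.055964))
       = 0.567158
Iteration 4:
  f(0.564814) = 0.003652
  f(0.567158) = -0.000024
  x_5 = 0.567158 - (-0.000024)×(0.567158 - 0.564814)/(-0.000024 - 0.003652)
       = 0.567143
Iteration 5:
  f(0.567158) = -0.000024
  f(0.567143) = 0.000000
  x_6 = 0.567143 - 0.000000×(0.567143 - 0.567158)/(0.000000 - (-0.000024))
       = 0.567143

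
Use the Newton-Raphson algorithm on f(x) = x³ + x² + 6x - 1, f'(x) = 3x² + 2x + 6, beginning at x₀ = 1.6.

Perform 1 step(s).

f(x) = x³ + x² + 6x - 1
f'(x) = 3x² + 2x + 6
x₀ = 1.6

Newton-Raphson formula: x_{n+1} = x_n - f(x_n)/f'(x_n)

Iteration 1:
  f(1.600000) = 15.256000
  f'(1.600000) = 16.880000
  x_1 = 1.600000 - 15.256000/16.880000 = 0.696209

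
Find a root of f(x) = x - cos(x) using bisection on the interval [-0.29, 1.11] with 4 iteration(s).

f(x) = x - cos(x)
Initial interval: [-0.29, 1.11]

Iteration 1:
  c_1 = (-0.290000 + 1.110000)/2 = 0.410000
  f(c_1) = f(0.410000) = -0.507121
  f(a) × f(c) ≥ 0, new interval: [0.410000, 1.110000]
Iteration 2:
  c_2 = (0.410000 + 1.110000)/2 = 0.760000
  f(c_2) = f(0.760000) = 0.035164
  f(a) × f(c) < 0, new interval: [0.410000, 0.760000]
Iteration 3:
  c_3 = (0.410000 + 0.760000)/2 = 0.585000
  f(c_3) = f(0.585000) = -0.248712
  f(a) × f(c) ≥ 0, new interval: [0.585000, 0.760000]
Iteration 4:
  c_4 = (0.585000 + 0.760000)/2 = 0.672500
  f(c_4) = f(0.672500) = -0.109767
  f(a) × f(c) ≥ 0, new interval: [0.672500, 0.760000]

After 4 iteration(s), the approximation is c_4 = 0.672500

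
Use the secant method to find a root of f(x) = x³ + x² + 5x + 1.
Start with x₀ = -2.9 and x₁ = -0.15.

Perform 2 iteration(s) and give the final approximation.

f(x) = x³ + x² + 5x + 1
x₀ = -2.9, x₁ = -0.15

Secant formula: x_{n+1} = x_n - f(x_n)(x_n - x_{n-1})/(f(x_n) - f(x_{n-1}))

Iteration 1:
  f(-2.900000) = -29.479000
  f(-0.150000) = 0.269125
  x_2 = -0.150000 - 0.269125×(-0.150000 - (-2.900000))/(0.269125 - (-29.479000))
       = -0.174879
Iteration 2:
  f(-0.150000) = 0.269125
  f(-0.174879) = 0.150841
  x_3 = -0.174879 - 0.150841×(-0.174879 - (-0.150000))/(0.150841 - 0.269125)
       = -0.206605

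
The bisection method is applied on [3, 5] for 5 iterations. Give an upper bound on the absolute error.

Bisection error bound: |error| ≤ (b-a)/2^n
|error| ≤ (5 - 3)/2^5 = 2/2^5
|error| ≤ 0.0625000000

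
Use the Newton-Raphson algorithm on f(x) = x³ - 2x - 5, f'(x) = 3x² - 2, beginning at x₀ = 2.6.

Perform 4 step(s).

f(x) = x³ - 2x - 5
f'(x) = 3x² - 2
x₀ = 2.6

Newton-Raphson formula: x_{n+1} = x_n - f(x_n)/f'(x_n)

Iteration 1:
  f(2.600000) = 7.376000
  f'(2.600000) = 18.280000
  x_1 = 2.600000 - 7.376000/18.280000 = 2.196499
Iteration 2:
  f(2.196499) = 1.204247
  f'(2.196499) = 12.473822
  x_2 = 2.196499 - 1.204247/12.473822 = 2.099957
Iteration 3:
  f(2.099957) = 0.060517
  f'(2.099957) = 11.229458
  x_3 = 2.099957 - 0.060517/11.229458 = 2.094568
Iteration 4:
  f(2.094568) = 0.000183
  f'(2.094568) = 11.161644
  x_4 = 2.094568 - 0.000183/11.161644 = 2.094551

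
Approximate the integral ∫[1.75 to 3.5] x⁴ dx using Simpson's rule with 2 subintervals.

f(x) = x⁴
a = 1.75, b = 3.5, n = 2
h = (b - a)/n = 0.875000

Simpson's rule: (h/3)[f(x₀) + 4f(x₁) + 2f(x₂) + ... + f(xₙ)]

x_0 = 1.7500, f(x_0) = 9.378906, coefficient = 1
x_1 = 2.6250, f(x_1) = 47.480713, coefficient = 4
x_2 = 3.5000, f(x_2) = 150.062500, coefficient = 1

I ≈ (0.875000/3) × 349.364258 = 101.897909
Exact value: 101.761133
Error: 0.136776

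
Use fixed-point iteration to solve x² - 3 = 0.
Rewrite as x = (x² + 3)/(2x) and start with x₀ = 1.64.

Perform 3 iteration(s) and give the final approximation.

Equation: x² - 3 = 0
Fixed-point form: x = (x² + 3)/(2x)
x₀ = 1.64

x_1 = g(1.640000) = 1.734634
x_2 = g(1.734634) = 1.732053
x_3 = g(1.732053) = 1.732051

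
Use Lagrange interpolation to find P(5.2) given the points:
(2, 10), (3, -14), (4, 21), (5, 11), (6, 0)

Lagrange interpolation formula:
P(x) = Σ yᵢ × Lᵢ(x)
where Lᵢ(x) = Π_{j≠i} (x - xⱼ)/(xᵢ - xⱼ)

L_0(5.2) = (5.2 - 3)/(2 - 3) × (5.2 - 4)/(2 - 4) × (5.2 - 5)/(2 - 5) × (5.2 - 6)/(2 - 6) = -0.017600
L_1(5.2) = (5.2 - 2)/(3 - 2) × (5.2 - 4)/(3 - 4) × (5.2 - 5)/(3 - 5) × (5.2 - 6)/(3 - 6) = 0.102400
L_2(5.2) = (5.2 - 2)/(4 - 2) × (5.2 - 3)/(4 - 3) × (5.2 - 5)/(4 - 5) × (5.2 - 6)/(4 - 6) = -0.281600
L_3(5.2) = (5.2 - 2)/(5 - 2) × (5.2 - 3)/(5 - 3) × (5.2 - 4)/(5 - 4) × (5.2 - 6)/(5 - 6) = 1.126400
L_4(5.2) = (5.2 - 2)/(6 - 2) × (5.2 - 3)/(6 - 3) × (5.2 - 4)/(6 - 4) × (5.2 - 5)/(6 - 5) = 0.070400

P(5.2) = 10×L_0(5.2) + (-14)×L_1(5.2) + 21×L_2(5.2) + 11×L_3(5.2) + 0×L_4(5.2)
P(5.2) = 4.867200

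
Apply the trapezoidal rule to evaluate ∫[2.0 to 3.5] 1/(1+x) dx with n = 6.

f(x) = 1/(1+x)
a = 2.0, b = 3.5, n = 6
h = (b - a)/n = 0.250000

Trapezoidal rule: (h/2)[f(x₀) + 2f(x₁) + 2f(x₂) + ... + f(xₙ)]

x_0 = 2.0000, f(x_0) = 0.333333, coefficient = 1
x_1 = 2.2500, f(x_1) = 0.307692, coefficient = 2
x_2 = 2.5000, f(x_2) = 0.285714, coefficient = 2
x_3 = 2.7500, f(x_3) = 0.266667, coefficient = 2
x_4 = 3.0000, f(x_4) = 0.250000, coefficient = 2
x_5 = 3.2500, f(x_5) = 0.235294, coefficient = 2
x_6 = 3.5000, f(x_6) = 0.222222, coefficient = 1

I ≈ (0.250000/2) × 3.246290 = 0.405786
Exact value: 0.405465
Error: 0.000321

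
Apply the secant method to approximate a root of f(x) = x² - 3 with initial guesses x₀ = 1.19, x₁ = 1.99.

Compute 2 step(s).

f(x) = x² - 3
x₀ = 1.19, x₁ = 1.99

Secant formula: x_{n+1} = x_n - f(x_n)(x_n - x_{n-1})/(f(x_n) - f(x_{n-1}))

Iteration 1:
  f(1.190000) = -1.583900
  f(1.990000) = 0.960100
  x_2 = 1.990000 - 0.960100×(1.990000 - 1.190000)/(0.960100 - (-1.583900))
       = 1.688082
Iteration 2:
  f(1.990000) = 0.960100
  f(1.688082) = -0.150380
  x_3 = 1.688082 - (-0.150380)×(1.688082 - 1.990000)/(-0.150380 - 0.960100)
       = 1.728967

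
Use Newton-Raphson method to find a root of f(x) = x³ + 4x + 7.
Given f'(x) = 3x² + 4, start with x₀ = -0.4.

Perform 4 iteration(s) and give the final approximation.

f(x) = x³ + 4x + 7
f'(x) = 3x² + 4
x₀ = -0.4

Newton-Raphson formula: x_{n+1} = x_n - f(x_n)/f'(x_n)

Iteration 1:
  f(-0.400000) = 5.336000
  f'(-0.400000) = 4.480000
  x_1 = -0.400000 - 5.336000/4.480000 = -1.591071
Iteration 2:
  f(-1.591071) = -3.392096
  f'(-1.591071) = 11.594525
  x_2 = -1.591071 - (-3.392096)/11.594525 = -1.298511
Iteration 3:
  f(-1.298511) = -0.383506
  f'(-1.298511) = 9.058394
  x_3 = -1.298511 - (-0.383506)/9.058394 = -1.256174
Iteration 4:
  f(-1.256174) = -0.006907
  f'(-1.256174) = 8.733921
  x_4 = -1.256174 - (-0.006907)/8.733921 = -1.255383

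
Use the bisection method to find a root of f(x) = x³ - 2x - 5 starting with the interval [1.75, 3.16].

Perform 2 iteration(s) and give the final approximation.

f(x) = x³ - 2x - 5
Initial interval: [1.75, 3.16]

Iteration 1:
  c_1 = (1.750000 + 3.160000)/2 = 2.455000
  f(c_1) = f(2.455000) = 4.886346
  f(a) × f(c) < 0, new interval: [1.750000, 2.455000]
Iteration 2:
  c_2 = (1.750000 + 2.455000)/2 = 2.102500
  f(c_2) = f(2.102500) = 0.089114
  f(a) × f(c) < 0, new interval: [1.750000, 2.102500]

After 2 iteration(s), the approximation is c_2 = 2.102500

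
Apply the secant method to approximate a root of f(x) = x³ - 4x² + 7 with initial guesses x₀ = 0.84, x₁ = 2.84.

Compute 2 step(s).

f(x) = x³ - 4x² + 7
x₀ = 0.84, x₁ = 2.84

Secant formula: x_{n+1} = x_n - f(x_n)(x_n - x_{n-1})/(f(x_n) - f(x_{n-1}))

Iteration 1:
  f(0.840000) = 4.770304
  f(2.840000) = -2.356096
  x_2 = 2.840000 - (-2.356096)×(2.840000 - 0.840000)/(-2.356096 - 4.770304)
       = 2.178770
Iteration 2:
  f(2.840000) = -2.356096
  f(2.178770) = -1.645448
  x_3 = 2.178770 - (-1.645448)×(2.178770 - 2.840000)/(-1.645448 - (-2.356096))
       = 0.647744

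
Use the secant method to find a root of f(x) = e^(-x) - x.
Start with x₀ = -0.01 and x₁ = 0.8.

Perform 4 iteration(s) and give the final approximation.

f(x) = e^(-x) - x
x₀ = -0.01, x₁ = 0.8

Secant formula: x_{n+1} = x_n - f(x_n)(x_n - x_{n-1})/(f(x_n) - f(x_{n-1}))

Iteration 1:
  f(-0.010000) = 1.020050
  f(0.800000) = -0.350671
  x_2 = 0.800000 - (-0.350671)×(0.800000 - (-0.010000))/(-0.350671 - 1.020050)
       = 0.592778
Iteration 2:
  f(0.800000) = -0.350671
  f(0.592778) = -0.039989
  x_3 = 0.592778 - (-0.039989)×(0.592778 - 0.800000)/(-0.039989 - (-0.350671))
       = 0.566106
Iteration 3:
  f(0.592778) = -0.039989
  f(0.566106) = 0.001626
  x_4 = 0.566106 - 0.001626×(0.566106 - 0.592778)/(0.001626 - (-0.039989))
       = 0.567148
Iteration 4:
  f(0.566106) = 0.001626
  f(0.567148) = -0.000008
  x_5 = 0.567148 - (-0.000008)×(0.567148 - 0.566106)/(-0.000008 - 0.001626)
       = 0.567143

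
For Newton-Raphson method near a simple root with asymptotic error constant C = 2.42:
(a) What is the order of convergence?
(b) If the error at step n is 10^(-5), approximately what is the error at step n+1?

(a) Newton-Raphson has quadratic (order 2) convergence near simple roots.
    This means |e_{n+1}| ≈ C|e_n|².

(b) With |e_n| = 10^(-5) and C = 2.42:
    |e_{n+1}| ≈ 2.42 × (10^(-5))² = 2.42 × 10^(-10)

(a) 2 (quadratic); (b) |e_{n+1}| ≈ 2.420e-10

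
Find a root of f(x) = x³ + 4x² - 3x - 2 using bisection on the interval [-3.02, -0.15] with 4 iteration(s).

f(x) = x³ + 4x² - 3x - 2
Initial interval: [-3.02, -0.15]

Iteration 1:
  c_1 = (-3.020000 + (-0.150000))/2 = -1.585000
  f(c_1) = f(-1.585000) = 8.822023
  f(a) × f(c) ≥ 0, new interval: [-1.585000, -0.150000]
Iteration 2:
  c_2 = (-1.585000 + (-0.150000))/2 = -0.867500
  f(c_2) = f(-0.867500) = 2.959882
  f(a) × f(c) ≥ 0, new interval: [-0.867500, -0.150000]
Iteration 3:
  c_3 = (-0.867500 + (-0.150000))/2 = -0.508750
  f(c_3) = f(-0.508750) = 0.429878
  f(a) × f(c) ≥ 0, new interval: [-0.508750, -0.150000]
Iteration 4:
  c_4 = (-0.508750 + (-0.150000))/2 = -0.329375
  f(c_4) = f(-0.329375) = -0.613657
  f(a) × f(c) < 0, new interval: [-0.508750, -0.329375]

After 4 iteration(s), the approximation is c_4 = -0.329375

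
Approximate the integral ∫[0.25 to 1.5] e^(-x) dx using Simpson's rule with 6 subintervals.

f(x) = e^(-x)
a = 0.25, b = 1.5, n = 6
h = (b - a)/n = 0.208333

Simpson's rule: (h/3)[f(x₀) + 4f(x₁) + 2f(x₂) + ... + f(xₙ)]

x_0 = 0.2500, f(x_0) = 0.778801, coefficient = 1
x_1 = 0.4583, f(x_1) = 0.632337, coefficient = 4
x_2 = 0.6667, f(x_2) = 0.513417, coefficient = 2
x_3 = 0.8750, f(x_3) = 0.416862, coefficient = 4
x_4 = 1.0833, f(x_4) = 0.338465, coefficient = 2
x_5 = 1.2917, f(x_5) = 0.274812, coefficient = 4
x_6 = 1.5000, f(x_6) = 0.223130, coefficient = 1

I ≈ (0.208333/3) × 8.001740 = 0.555676
Exact value: 0.555671
Error: 0.000006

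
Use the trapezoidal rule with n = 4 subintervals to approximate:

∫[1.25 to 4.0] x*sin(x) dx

f(x) = x*sin(x)
a = 1.25, b = 4.0, n = 4
h = (b - a)/n = 0.687500

Trapezoidal rule: (h/2)[f(x₀) + 2f(x₁) + 2f(x₂) + ... + f(xₙ)]

x_0 = 1.2500, f(x_0) = 1.186231, coefficient = 1
x_1 = 1.9375, f(x_1) = 1.808684, coefficient = 2
x_2 = 2.6250, f(x_2) = 1.296541, coefficient = 2
x_3 = 3.3125, f(x_3) = -0.563379, coefficient = 2
x_4 = 4.0000, f(x_4) = -3.027210, coefficient = 1

I ≈ (0.687500/2) × 3.242713 = 1.114683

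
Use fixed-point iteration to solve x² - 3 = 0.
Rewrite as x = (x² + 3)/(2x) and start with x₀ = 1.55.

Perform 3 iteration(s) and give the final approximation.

Equation: x² - 3 = 0
Fixed-point form: x = (x² + 3)/(2x)
x₀ = 1.55

x_1 = g(1.550000) = 1.742742
x_2 = g(1.742742) = 1.732084
x_3 = g(1.732084) = 1.732051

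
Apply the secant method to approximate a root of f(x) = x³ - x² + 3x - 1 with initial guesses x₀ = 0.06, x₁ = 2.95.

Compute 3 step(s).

f(x) = x³ - x² + 3x - 1
x₀ = 0.06, x₁ = 2.95

Secant formula: x_{n+1} = x_n - f(x_n)(x_n - x_{n-1})/(f(x_n) - f(x_{n-1}))

Iteration 1:
  f(0.060000) = -0.823384
  f(2.950000) = 24.819875
  x_2 = 2.950000 - 24.819875×(2.950000 - 0.060000)/(24.819875 - (-0.823384))
       = 0.152796
Iteration 2:
  f(2.950000) = 24.819875
  f(0.152796) = -0.561393
  x_3 = 0.152796 - (-0.561393)×(0.152796 - 2.950000)/(-0.561393 - 24.819875)
       = 0.214665
Iteration 3:
  f(0.152796) = -0.561393
  f(0.214665) = -0.392194
  x_4 = 0.214665 - (-0.392194)×(0.214665 - 0.152796)/(-0.392194 - (-0.561393))
       = 0.358075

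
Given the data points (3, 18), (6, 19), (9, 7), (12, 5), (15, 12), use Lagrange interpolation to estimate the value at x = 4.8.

Lagrange interpolation formula:
P(x) = Σ yᵢ × Lᵢ(x)
where Lᵢ(x) = Π_{j≠i} (x - xⱼ)/(xᵢ - xⱼ)

L_0(4.8) = (4.8 - 6)/(3 - 6) × (4.8 - 9)/(3 - 9) × (4.8 - 12)/(3 - 12) × (4.8 - 15)/(3 - 15) = 0.190400
L_1(4.8) = (4.8 - 3)/(6 - 3) × (4.8 - 9)/(6 - 9) × (4.8 - 12)/(6 - 12) × (4.8 - 15)/(6 - 15) = 1.142400
L_2(4.8) = (4.8 - 3)/(9 - 3) × (4.8 - 6)/(9 - 6) × (4.8 - 12)/(9 - 12) × (4.8 - 15)/(9 - 15) = -0.489600
L_3(4.8) = (4.8 - 3)/(12 - 3) × (4.8 - 6)/(12 - 6) × (4.8 - 9)/(12 - 9) × (4.8 - 15)/(12 - 15) = 0.190400
L_4(4.8) = (4.8 - 3)/(15 - 3) × (4.8 - 6)/(15 - 6) × (4.8 - 9)/(15 - 9) × (4.8 - 12)/(15 - 12) = -0.033600

P(4.8) = 18×L_0(4.8) + 19×L_1(4.8) + 7×L_2(4.8) + 5×L_3(4.8) + 12×L_4(4.8)
P(4.8) = 22.254400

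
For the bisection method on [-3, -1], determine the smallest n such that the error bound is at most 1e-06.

We need (b-a)/2^n ≤ 1e-06
(-1 - (-3))/2^n ≤ 1e-06
2/2^n ≤ 1e-06
2^n ≥ 2000000
n ≥ log₂(2000000) = 20.93
n ≥ 21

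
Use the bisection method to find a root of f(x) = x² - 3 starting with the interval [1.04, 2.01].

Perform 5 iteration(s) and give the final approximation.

f(x) = x² - 3
Initial interval: [1.04, 2.01]

Iteration 1:
  c_1 = (1.040000 + 2.010000)/2 = 1.525000
  f(c_1) = f(1.525000) = -0.674375
  f(a) × f(c) ≥ 0, new interval: [1.525000, 2.010000]
Iteration 2:
  c_2 = (1.525000 + 2.010000)/2 = 1.767500
  f(c_2) = f(1.767500) = 0.124056
  f(a) × f(c) < 0, new interval: [1.525000, 1.767500]
Iteration 3:
  c_3 = (1.525000 + 1.767500)/2 = 1.646250
  f(c_3) = f(1.646250) = -0.289861
  f(a) × f(c) ≥ 0, new interval: [1.646250, 1.767500]
Iteration 4:
  c_4 = (1.646250 + 1.767500)/2 = 1.706875
  f(c_4) = f(1.706875) = -0.086578
  f(a) × f(c) ≥ 0, new interval: [1.706875, 1.767500]
Iteration 5:
  c_5 = (1.706875 + 1.767500)/2 = 1.737187
  f(c_5) = f(1.737187) = 0.017820
  f(a) × f(c) < 0, new interval: [1.706875, 1.737187]

After 5 iteration(s), the approximation is c_5 = 1.737187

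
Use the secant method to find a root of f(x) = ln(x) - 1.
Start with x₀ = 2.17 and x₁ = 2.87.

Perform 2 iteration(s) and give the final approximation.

f(x) = ln(x) - 1
x₀ = 2.17, x₁ = 2.87

Secant formula: x_{n+1} = x_n - f(x_n)(x_n - x_{n-1})/(f(x_n) - f(x_{n-1}))

Iteration 1:
  f(2.170000) = -0.225273
  f(2.870000) = 0.054312
  x_2 = 2.870000 - 0.054312×(2.870000 - 2.170000)/(0.054312 - (-0.225273))
       = 2.734018
Iteration 2:
  f(2.870000) = 0.054312
  f(2.734018) = 0.005772
  x_3 = 2.734018 - 0.005772×(2.734018 - 2.870000)/(0.005772 - 0.054312)
       = 2.717847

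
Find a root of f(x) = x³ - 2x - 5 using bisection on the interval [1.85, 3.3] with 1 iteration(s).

f(x) = x³ - 2x - 5
Initial interval: [1.85, 3.3]

Iteration 1:
  c_1 = (1.850000 + 3.300000)/2 = 2.575000
  f(c_1) = f(2.575000) = 6.923859
  f(a) × f(c) < 0, new interval: [1.850000, 2.575000]

After 1 iteration(s), the approximation is c_1 = 2.575000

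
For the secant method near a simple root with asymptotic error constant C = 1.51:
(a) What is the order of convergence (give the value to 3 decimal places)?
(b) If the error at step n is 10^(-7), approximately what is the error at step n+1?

(a) Secant method has superlinear convergence with order φ = (1+√5)/2 ≈ 1.618.
    This means |e_{n+1}| ≈ C|e_n|^1.618.

(b) With |e_n| = 10^(-7) and C = 1.51:
    |e_{n+1}| ≈ 1.51 × (10^(-7))^1.618 = 1.51 × 10^(-11.33)

(a) ≈ 1.618 (golden ratio); (b) |e_{n+1}| ≈ 7.124e-12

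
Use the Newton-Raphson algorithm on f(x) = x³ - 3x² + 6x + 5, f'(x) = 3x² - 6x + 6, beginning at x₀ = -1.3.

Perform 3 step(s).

f(x) = x³ - 3x² + 6x + 5
f'(x) = 3x² - 6x + 6
x₀ = -1.3

Newton-Raphson formula: x_{n+1} = x_n - f(x_n)/f'(x_n)

Iteration 1:
  f(-1.300000) = -10.067000
  f'(-1.300000) = 18.870000
  x_1 = -1.300000 - (-10.067000)/18.870000 = -0.766508
Iteration 2:
  f(-0.766508) = -1.811998
  f'(-0.766508) = 12.361648
  x_2 = -0.766508 - (-1.811998)/12.361648 = -0.619925
Iteration 3:
  f(-0.619925) = -0.110718
  f'(-0.619925) = 10.872476
  x_3 = -0.619925 - (-0.110718)/10.872476 = -0.609742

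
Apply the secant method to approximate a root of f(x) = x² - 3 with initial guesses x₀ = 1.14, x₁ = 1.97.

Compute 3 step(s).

f(x) = x² - 3
x₀ = 1.14, x₁ = 1.97

Secant formula: x_{n+1} = x_n - f(x_n)(x_n - x_{n-1})/(f(x_n) - f(x_{n-1}))

Iteration 1:
  f(1.140000) = -1.700400
  f(1.970000) = 0.880900
  x_2 = 1.970000 - 0.880900×(1.970000 - 1.140000)/(0.880900 - (-1.700400))
       = 1.686752
Iteration 2:
  f(1.970000) = 0.880900
  f(1.686752) = -0.154866
  x_3 = 1.686752 - (-0.154866)×(1.686752 - 1.970000)/(-0.154866 - 0.880900)
       = 1.729103
Iteration 3:
  f(1.686752) = -0.154866
  f(1.729103) = -0.010202
  x_4 = 1.729103 - (-0.010202)×(1.729103 - 1.686752)/(-0.010202 - (-0.154866))
       = 1.732090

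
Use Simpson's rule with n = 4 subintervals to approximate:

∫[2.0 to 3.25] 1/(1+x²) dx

f(x) = 1/(1+x²)
a = 2.0, b = 3.25, n = 4
h = (b - a)/n = 0.312500

Simpson's rule: (h/3)[f(x₀) + 4f(x₁) + 2f(x₂) + ... + f(xₙ)]

x_0 = 2.0000, f(x_0) = 0.200000, coefficient = 1
x_1 = 2.3125, f(x_1) = 0.157538, coefficient = 4
x_2 = 2.6250, f(x_2) = 0.126733, coefficient = 2
x_3 = 2.9375, f(x_3) = 0.103854, coefficient = 4
x_4 = 3.2500, f(x_4) = 0.086486, coefficient = 1

I ≈ (0.312500/3) × 1.585522 = 0.165158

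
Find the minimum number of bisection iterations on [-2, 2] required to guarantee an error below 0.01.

We need (b-a)/2^n ≤ 0.01
(2 - (-2))/2^n ≤ 0.01
4/2^n ≤ 0.01
2^n ≥ 400
n ≥ log₂(400) = 8.64
n ≥ 9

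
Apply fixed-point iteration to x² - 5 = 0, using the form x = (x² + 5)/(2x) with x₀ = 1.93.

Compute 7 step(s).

Equation: x² - 5 = 0
Fixed-point form: x = (x² + 5)/(2x)
x₀ = 1.93

x_1 = g(1.930000) = 2.260337
x_2 = g(2.260337) = 2.236198
x_3 = g(2.236198) = 2.236068
x_4 = g(2.236068) = 2.236068
x_5 = g(2.236068) = 2.236068
x_6 = g(2.236068) = 2.236068
x_7 = g(2.236068) = 2.236068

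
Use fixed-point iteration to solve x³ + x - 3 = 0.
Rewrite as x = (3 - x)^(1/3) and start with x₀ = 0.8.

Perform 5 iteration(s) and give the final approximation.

Equation: x³ + x - 3 = 0
Fixed-point form: x = (3 - x)^(1/3)
x₀ = 0.8

x_1 = g(0.800000) = 1.300591
x_2 = g(1.300591) = 1.193345
x_3 = g(1.193345) = 1.217938
x_4 = g(1.217938) = 1.212386
x_5 = g(1.212386) = 1.213644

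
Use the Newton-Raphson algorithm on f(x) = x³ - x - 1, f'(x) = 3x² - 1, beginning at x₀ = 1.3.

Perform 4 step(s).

f(x) = x³ - x - 1
f'(x) = 3x² - 1
x₀ = 1.3

Newton-Raphson formula: x_{n+1} = x_n - f(x_n)/f'(x_n)

Iteration 1:
  f(1.300000) = -0.103000
  f'(1.300000) = 4.070000
  x_1 = 1.300000 - (-0.103000)/4.070000 = 1.325307
Iteration 2:
  f(1.325307) = 0.002514
  f'(1.325307) = 4.269317
  x_2 = 1.325307 - 0.002514/4.269317 = 1.324718
Iteration 3:
  f(1.324718) = 0.000001
  f'(1.324718) = 4.264636
  x_3 = 1.324718 - 0.000001/4.264636 = 1.324718
Iteration 4:
  f(1.324718) = 0.000000
  f'(1.324718) = 4.264633
  x_4 = 1.324718 - 0.000000/4.264633 = 1.324718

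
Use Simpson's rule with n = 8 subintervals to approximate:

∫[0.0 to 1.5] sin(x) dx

f(x) = sin(x)
a = 0.0, b = 1.5, n = 8
h = (b - a)/n = 0.187500

Simpson's rule: (h/3)[f(x₀) + 4f(x₁) + 2f(x₂) + ... + f(xₙ)]

x_0 = 0.0000, f(x_0) = 0.000000, coefficient = 1
x_1 = 0.1875, f(x_1) = 0.186403, coefficient = 4
x_2 = 0.3750, f(x_2) = 0.366273, coefficient = 2
x_3 = 0.5625, f(x_3) = 0.533303, coefficient = 4
x_4 = 0.7500, f(x_4) = 0.681639, coefficient = 2
x_5 = 0.9375, f(x_5) = 0.806081, coefficient = 4
x_6 = 1.1250, f(x_6) = 0.902268, coefficient = 2
x_7 = 1.3125, f(x_7) = 0.966827, coefficient = 4
x_8 = 1.5000, f(x_8) = 0.997495, coefficient = 1

I ≈ (0.187500/3) × 14.868307 = 0.929269
Exact value: 0.929263
Error: 0.000006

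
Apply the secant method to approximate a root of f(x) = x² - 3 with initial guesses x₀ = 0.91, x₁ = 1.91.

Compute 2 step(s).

f(x) = x² - 3
x₀ = 0.91, x₁ = 1.91

Secant formula: x_{n+1} = x_n - f(x_n)(x_n - x_{n-1})/(f(x_n) - f(x_{n-1}))

Iteration 1:
  f(0.910000) = -2.171900
  f(1.910000) = 0.648100
  x_2 = 1.910000 - 0.648100×(1.910000 - 0.910000)/(0.648100 - (-2.171900))
       = 1.680177
Iteration 2:
  f(1.910000) = 0.648100
  f(1.680177) = -0.177004
  x_3 = 1.680177 - (-0.177004)×(1.680177 - 1.910000)/(-0.177004 - 0.648100)
       = 1.729480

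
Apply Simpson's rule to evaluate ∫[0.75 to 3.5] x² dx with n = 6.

f(x) = x²
a = 0.75, b = 3.5, n = 6
h = (b - a)/n = 0.458333

Simpson's rule: (h/3)[f(x₀) + 4f(x₁) + 2f(x₂) + ... + f(xₙ)]

x_0 = 0.7500, f(x_0) = 0.562500, coefficient = 1
x_1 = 1.2083, f(x_1) = 1.460069, coefficient = 4
x_2 = 1.6667, f(x_2) = 2.777778, coefficient = 2
x_3 = 2.1250, f(x_3) = 4.515625, coefficient = 4
x_4 = 2.5833, f(x_4) = 6.673611, coefficient = 2
x_5 = 3.0417, f(x_5) = 9.251736, coefficient = 4
x_6 = 3.5000, f(x_6) = 12.250000, coefficient = 1

I ≈ (0.458333/3) × 92.625000 = 14.151042
Exact value: 14.151042
Error: 0.000000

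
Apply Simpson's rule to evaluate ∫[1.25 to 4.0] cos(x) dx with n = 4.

f(x) = cos(x)
a = 1.25, b = 4.0, n = 4
h = (b - a)/n = 0.687500

Simpson's rule: (h/3)[f(x₀) + 4f(x₁) + 2f(x₂) + ... + f(xₙ)]

x_0 = 1.2500, f(x_0) = 0.315322, coefficient = 1
x_1 = 1.9375, f(x_1) = -0.358540, coefficient = 4
x_2 = 2.6250, f(x_2) = -0.869507, coefficient = 2
x_3 = 3.3125, f(x_3) = -0.985431, coefficient = 4
x_4 = 4.0000, f(x_4) = -0.653644, coefficient = 1

I ≈ (0.687500/3) × -7.453220 = -1.708030
Exact value: -1.705787
Error: 0.002242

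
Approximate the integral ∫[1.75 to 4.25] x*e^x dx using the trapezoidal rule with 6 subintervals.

f(x) = x*e^x
a = 1.75, b = 4.25, n = 6
h = (b - a)/n = 0.416667

Trapezoidal rule: (h/2)[f(x₀) + 2f(x₁) + 2f(x₂) + ... + f(xₙ)]

x_0 = 1.7500, f(x_0) = 10.070555, coefficient = 1
x_1 = 2.1667, f(x_1) = 18.913133, coefficient = 2
x_2 = 2.5833, f(x_2) = 34.206439, coefficient = 2
x_3 = 3.0000, f(x_3) = 60.256611, coefficient = 2
x_4 = 3.4167, f(x_4) = 104.097929, coefficient = 2
x_5 = 3.8333, f(x_5) = 177.162622, coefficient = 2
x_6 = 4.2500, f(x_6) = 297.948002, coefficient = 1

I ≈ (0.416667/2) × 1097.292025 = 228.602505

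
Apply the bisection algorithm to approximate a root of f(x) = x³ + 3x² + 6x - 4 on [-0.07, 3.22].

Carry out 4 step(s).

f(x) = x³ + 3x² + 6x - 4
Initial interval: [-0.07, 3.22]

Iteration 1:
  c_1 = (-0.070000 + 3.220000)/2 = 1.575000
  f(c_1) = f(1.575000) = 16.798859
  f(a) × f(c) < 0, new interval: [-0.070000, 1.575000]
Iteration 2:
  c_2 = (-0.070000 + 1.575000)/2 = 0.752500
  f(c_2) = f(0.752500) = 2.639877
  f(a) × f(c) < 0, new interval: [-0.070000, 0.752500]
Iteration 3:
  c_3 = (-0.070000 + 0.752500)/2 = 0.341250
  f(c_3) = f(0.341250) = -1.563406
  f(a) × f(c) ≥ 0, new interval: [0.341250, 0.752500]
Iteration 4:
  c_4 = (0.341250 + 0.752500)/2 = 0.546875
  f(c_4) = f(0.546875) = 0.342022
  f(a) × f(c) < 0, new interval: [0.341250, 0.546875]

After 4 iteration(s), the approximation is c_4 = 0.546875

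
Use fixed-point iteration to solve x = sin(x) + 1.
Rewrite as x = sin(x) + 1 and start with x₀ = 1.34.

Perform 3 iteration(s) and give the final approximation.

Equation: x = sin(x) + 1
Fixed-point form: x = sin(x) + 1
x₀ = 1.34

x_1 = g(1.340000) = 1.973485
x_2 = g(1.973485) = 1.920011
x_3 = g(1.920011) = 1.939642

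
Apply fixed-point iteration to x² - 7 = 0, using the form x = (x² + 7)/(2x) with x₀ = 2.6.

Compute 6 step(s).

Equation: x² - 7 = 0
Fixed-point form: x = (x² + 7)/(2x)
x₀ = 2.6

x_1 = g(2.600000) = 2.646154
x_2 = g(2.646154) = 2.645751
x_3 = g(2.645751) = 2.645751
x_4 = g(2.645751) = 2.645751
x_5 = g(2.645751) = 2.645751
x_6 = g(2.645751) = 2.645751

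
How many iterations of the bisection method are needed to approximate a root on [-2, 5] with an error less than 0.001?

We need (b-a)/2^n ≤ 0.001
(5 - (-2))/2^n ≤ 0.001
7/2^n ≤ 0.001
2^n ≥ 7000
n ≥ log₂(7000) = 12.77
n ≥ 13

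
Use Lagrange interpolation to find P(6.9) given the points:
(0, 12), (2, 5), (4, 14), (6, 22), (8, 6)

Lagrange interpolation formula:
P(x) = Σ yᵢ × Lᵢ(x)
where Lᵢ(x) = Π_{j≠i} (x - xⱼ)/(xᵢ - xⱼ)

L_0(6.9) = (6.9 - 2)/(0 - 2) × (6.9 - 4)/(0 - 4) × (6.9 - 6)/(0 - 6) × (6.9 - 8)/(0 - 8) = -0.036635
L_1(6.9) = (6.9 - 0)/(2 - 0) × (6.9 - 4)/(2 - 4) × (6.9 - 6)/(2 - 6) × (6.9 - 8)/(2 - 8) = 0.206353
L_2(6.9) = (6.9 - 0)/(4 - 0) × (6.9 - 2)/(4 - 2) × (6.9 - 6)/(4 - 6) × (6.9 - 8)/(4 - 8) = -0.522998
L_3(6.9) = (6.9 - 0)/(6 - 0) × (6.9 - 2)/(6 - 2) × (6.9 - 4)/(6 - 4) × (6.9 - 8)/(6 - 8) = 1.123478
L_4(6.9) = (6.9 - 0)/(8 - 0) × (6.9 - 2)/(8 - 2) × (6.9 - 4)/(8 - 4) × (6.9 - 6)/(8 - 6) = 0.229802

P(6.9) = 12×L_0(6.9) + 5×L_1(6.9) + 14×L_2(6.9) + 22×L_3(6.9) + 6×L_4(6.9)
P(6.9) = 19.365498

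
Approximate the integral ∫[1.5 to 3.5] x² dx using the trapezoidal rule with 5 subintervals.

f(x) = x²
a = 1.5, b = 3.5, n = 5
h = (b - a)/n = 0.400000

Trapezoidal rule: (h/2)[f(x₀) + 2f(x₁) + 2f(x₂) + ... + f(xₙ)]

x_0 = 1.5000, f(x_0) = 2.250000, coefficient = 1
x_1 = 1.9000, f(x_1) = 3.610000, coefficient = 2
x_2 = 2.3000, f(x_2) = 5.290000, coefficient = 2
x_3 = 2.7000, f(x_3) = 7.290000, coefficient = 2
x_4 = 3.1000, f(x_4) = 9.610000, coefficient = 2
x_5 = 3.5000, f(x_5) = 12.250000, coefficient = 1

I ≈ (0.400000/2) × 66.100000 = 13.220000
Exact value: 13.166667
Error: 0.053333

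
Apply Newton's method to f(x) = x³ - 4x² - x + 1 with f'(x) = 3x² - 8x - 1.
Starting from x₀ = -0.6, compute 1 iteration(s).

f(x) = x³ - 4x² - x + 1
f'(x) = 3x² - 8x - 1
x₀ = -0.6

Newton-Raphson formula: x_{n+1} = x_n - f(x_n)/f'(x_n)

Iteration 1:
  f(-0.600000) = -0.056000
  f'(-0.600000) = 4.880000
  x_1 = -0.600000 - (-0.056000)/4.880000 = -0.588525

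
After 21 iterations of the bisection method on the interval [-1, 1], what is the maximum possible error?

Bisection error bound: |error| ≤ (b-a)/2^n
|error| ≤ (1 - (-1))/2^21 = 2/2^21
|error| ≤ 0.0000009537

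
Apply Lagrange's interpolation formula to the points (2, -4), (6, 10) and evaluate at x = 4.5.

Lagrange interpolation formula:
P(x) = Σ yᵢ × Lᵢ(x)
where Lᵢ(x) = Π_{j≠i} (x - xⱼ)/(xᵢ - xⱼ)

L_0(4.5) = (4.5 - 6)/(2 - 6) = 0.375000
L_1(4.5) = (4.5 - 2)/(6 - 2) = 0.625000

P(4.5) = (-4)×L_0(4.5) + 10×L_1(4.5)
P(4.5) = 4.750000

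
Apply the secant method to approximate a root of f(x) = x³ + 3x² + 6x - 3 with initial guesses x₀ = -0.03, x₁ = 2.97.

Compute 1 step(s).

f(x) = x³ + 3x² + 6x - 3
x₀ = -0.03, x₁ = 2.97

Secant formula: x_{n+1} = x_n - f(x_n)(x_n - x_{n-1})/(f(x_n) - f(x_{n-1}))

Iteration 1:
  f(-0.030000) = -3.177327
  f(2.970000) = 67.480773
  x_2 = 2.970000 - 67.480773×(2.970000 - (-0.030000))/(67.480773 - (-3.177327))
       = 0.104903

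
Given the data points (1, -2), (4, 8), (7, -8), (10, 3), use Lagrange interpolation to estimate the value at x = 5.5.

Lagrange interpolation formula:
P(x) = Σ yᵢ × Lᵢ(x)
where Lᵢ(x) = Π_{j≠i} (x - xⱼ)/(xᵢ - xⱼ)

L_0(5.5) = (5.5 - 4)/(1 - 4) × (5.5 - 7)/(1 - 7) × (5.5 - 10)/(1 - 10) = -0.062500
L_1(5.5) = (5.5 - 1)/(4 - 1) × (5.5 - 7)/(4 - 7) × (5.5 - 10)/(4 - 10) = 0.562500
L_2(5.5) = (5.5 - 1)/(7 - 1) × (5.5 - 4)/(7 - 4) × (5.5 - 10)/(7 - 10) = 0.562500
L_3(5.5) = (5.5 - 1)/(10 - 1) × (5.5 - 4)/(10 - 4) × (5.5 - 7)/(10 - 7) = -0.062500

P(5.5) = (-2)×L_0(5.5) + 8×L_1(5.5) + (-8)×L_2(5.5) + 3×L_3(5.5)
P(5.5) = -0.062500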